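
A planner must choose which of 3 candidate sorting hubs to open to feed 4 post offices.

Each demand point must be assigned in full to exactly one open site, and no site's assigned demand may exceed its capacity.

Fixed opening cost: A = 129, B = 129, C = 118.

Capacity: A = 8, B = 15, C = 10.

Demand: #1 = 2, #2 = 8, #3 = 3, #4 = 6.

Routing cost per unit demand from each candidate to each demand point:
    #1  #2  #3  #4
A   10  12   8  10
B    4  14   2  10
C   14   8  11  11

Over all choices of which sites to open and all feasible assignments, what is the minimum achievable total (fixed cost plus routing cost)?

385

Open {B, C}; cheapest assignment that respects the capacities:
  B (cap 15, load 11): #1, #3, #4 — cost 2×4 + 3×2 + 6×10 = 74
  C (cap 10, load 8): #2 — cost 8×8 = 64
  Shipping 138, fixed 247 → total 385.
  Any other capacity-feasible assignment to {B, C} ships for at least 138.
Compare {A, B}: its best feasible assignment gives total 428.
Compare {A, B, C}: its best feasible assignment gives total 514.
Every other set of open sites that can feasibly serve all demand totals ≥ 428 even under its best assignment. Minimum: 385.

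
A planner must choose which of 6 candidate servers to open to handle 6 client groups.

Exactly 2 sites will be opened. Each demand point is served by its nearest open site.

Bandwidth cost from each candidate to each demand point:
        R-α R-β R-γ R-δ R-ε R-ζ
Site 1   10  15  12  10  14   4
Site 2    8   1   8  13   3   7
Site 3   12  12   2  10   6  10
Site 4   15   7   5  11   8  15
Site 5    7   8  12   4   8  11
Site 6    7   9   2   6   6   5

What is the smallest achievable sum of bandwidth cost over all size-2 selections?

24

Open {Site 2, Site 6}.
  R-α→Site 6 7, R-β→Site 2 1, R-γ→Site 6 2, R-δ→Site 6 6, R-ε→Site 2 3, R-ζ→Site 6 5  ⇒ total 24.
Compare {Site 2, Site 5}: total 30.
Compare {Site 2, Site 3}: total 31.
No size-2 selection does better; minimum is 24.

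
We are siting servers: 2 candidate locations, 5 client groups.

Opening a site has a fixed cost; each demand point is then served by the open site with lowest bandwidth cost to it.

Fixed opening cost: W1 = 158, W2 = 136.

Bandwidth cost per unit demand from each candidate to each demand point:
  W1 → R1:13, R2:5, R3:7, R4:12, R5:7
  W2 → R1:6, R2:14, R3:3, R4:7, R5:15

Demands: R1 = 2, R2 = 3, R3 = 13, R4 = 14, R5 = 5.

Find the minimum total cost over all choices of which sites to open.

402

Open {W2}: assign each demand point to its cheapest open site.
  R1→W2 2×6=12, R2→W2 3×14=42, R3→W2 13×3=39, R4→W2 14×7=98, R5→W2 5×15=75
  bandwidth cost 266, fixed 136 → total 402.
Compare {W1}: bandwidth cost 335 + fixed 158 = 493.
Compare {W1, W2}: bandwidth cost 199 + fixed 294 = 493.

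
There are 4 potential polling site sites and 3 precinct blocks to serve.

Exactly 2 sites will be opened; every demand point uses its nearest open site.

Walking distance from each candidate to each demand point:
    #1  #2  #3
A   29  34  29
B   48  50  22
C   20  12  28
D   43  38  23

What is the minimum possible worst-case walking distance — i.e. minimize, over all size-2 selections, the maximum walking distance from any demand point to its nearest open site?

Open {B, C}.
  Farthest demand point is #3 at walking distance 22 (to B); all others are ≤ 22.
With {C, D} the worst case is 23.
With {A, C} the worst case is 28.
No size-2 selection achieves below 22.

22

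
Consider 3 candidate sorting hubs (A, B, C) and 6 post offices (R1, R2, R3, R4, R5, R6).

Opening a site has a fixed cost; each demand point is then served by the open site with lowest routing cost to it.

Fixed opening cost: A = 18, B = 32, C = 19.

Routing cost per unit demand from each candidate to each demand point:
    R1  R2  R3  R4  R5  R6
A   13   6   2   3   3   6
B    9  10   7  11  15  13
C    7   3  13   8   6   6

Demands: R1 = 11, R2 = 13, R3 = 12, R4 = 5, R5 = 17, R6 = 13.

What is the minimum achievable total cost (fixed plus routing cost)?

Open {A, C}: assign each demand point to its cheapest open site.
  R1→C 11×7=77, R2→C 13×3=39, R3→A 12×2=24, R4→A 5×3=15, R5→A 17×3=51, R6→A 13×6=78
  routing cost 284, fixed 37 → total 321.
Compare {A, B, C}: routing cost 284 + fixed 69 = 353.
Compare {A, B}: routing cost 345 + fixed 50 = 395.
Compare {A}: routing cost 389 + fixed 18 = 407.
All other subsets cost ≥ 353. Minimum total cost: 321.

321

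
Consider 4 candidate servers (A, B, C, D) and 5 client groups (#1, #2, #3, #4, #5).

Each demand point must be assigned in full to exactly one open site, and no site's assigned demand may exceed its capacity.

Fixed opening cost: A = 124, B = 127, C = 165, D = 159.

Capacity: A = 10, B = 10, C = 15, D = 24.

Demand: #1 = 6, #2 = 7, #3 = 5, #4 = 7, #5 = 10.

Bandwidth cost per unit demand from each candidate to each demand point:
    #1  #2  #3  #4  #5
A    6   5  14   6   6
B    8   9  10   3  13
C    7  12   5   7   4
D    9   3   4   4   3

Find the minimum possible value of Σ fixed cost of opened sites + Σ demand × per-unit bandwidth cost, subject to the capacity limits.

Open {C, D}; cheapest assignment that respects the capacities:
  C (cap 15, load 11): #1, #3 — cost 6×7 + 5×5 = 67
  D (cap 24, load 24): #2, #4, #5 — cost 7×3 + 7×4 + 10×3 = 79
  Shipping 146, fixed 324 → total 470.
  Any other capacity-feasible assignment to {C, D} ships for at least 146.
Compare {A, B, D}: its best feasible assignment gives total 538.
Compare {B, C, D}: its best feasible assignment gives total 585.
Every other set of open sites that can feasibly serve all demand totals ≥ 538 even under its best assignment. Minimum: 470.

470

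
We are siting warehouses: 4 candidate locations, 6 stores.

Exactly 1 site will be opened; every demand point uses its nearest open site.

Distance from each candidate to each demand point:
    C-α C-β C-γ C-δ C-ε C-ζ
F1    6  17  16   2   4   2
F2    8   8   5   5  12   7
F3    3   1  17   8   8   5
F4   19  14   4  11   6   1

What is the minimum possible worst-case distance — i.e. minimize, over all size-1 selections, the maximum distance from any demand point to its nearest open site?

Open {F2}.
  Farthest demand point is C-ε at distance 12 (to F2); all others are ≤ 12.
With {F1} the worst case is 17.
With {F3} the worst case is 17.
No size-1 selection achieves below 12.

12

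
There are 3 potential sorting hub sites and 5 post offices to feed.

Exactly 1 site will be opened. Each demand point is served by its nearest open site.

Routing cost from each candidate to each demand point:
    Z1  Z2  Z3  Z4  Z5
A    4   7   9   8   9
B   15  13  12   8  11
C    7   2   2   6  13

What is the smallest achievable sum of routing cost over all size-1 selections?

30

Open {C}.
  Z1→C 7, Z2→C 2, Z3→C 2, Z4→C 6, Z5→C 13  ⇒ total 30.
Compare {A}: total 37.
Compare {B}: total 59.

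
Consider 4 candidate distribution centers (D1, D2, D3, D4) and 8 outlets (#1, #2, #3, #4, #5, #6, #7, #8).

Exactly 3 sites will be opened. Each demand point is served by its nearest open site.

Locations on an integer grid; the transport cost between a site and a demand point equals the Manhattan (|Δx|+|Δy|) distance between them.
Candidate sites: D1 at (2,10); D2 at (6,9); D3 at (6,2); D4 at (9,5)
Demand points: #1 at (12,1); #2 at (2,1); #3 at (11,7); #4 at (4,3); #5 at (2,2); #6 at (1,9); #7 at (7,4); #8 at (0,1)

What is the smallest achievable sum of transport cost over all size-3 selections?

35

Open {D1, D3, D4}.
  #1→D3 7, #2→D3 5, #3→D4 4, #4→D3 3, #5→D3 4, #6→D1 2, #7→D3 3, #8→D3 7  ⇒ total 35.
Compare {D1, D2, D3}: total 38.
Compare {D2, D3, D4}: total 38.
No size-3 selection does better; minimum is 35.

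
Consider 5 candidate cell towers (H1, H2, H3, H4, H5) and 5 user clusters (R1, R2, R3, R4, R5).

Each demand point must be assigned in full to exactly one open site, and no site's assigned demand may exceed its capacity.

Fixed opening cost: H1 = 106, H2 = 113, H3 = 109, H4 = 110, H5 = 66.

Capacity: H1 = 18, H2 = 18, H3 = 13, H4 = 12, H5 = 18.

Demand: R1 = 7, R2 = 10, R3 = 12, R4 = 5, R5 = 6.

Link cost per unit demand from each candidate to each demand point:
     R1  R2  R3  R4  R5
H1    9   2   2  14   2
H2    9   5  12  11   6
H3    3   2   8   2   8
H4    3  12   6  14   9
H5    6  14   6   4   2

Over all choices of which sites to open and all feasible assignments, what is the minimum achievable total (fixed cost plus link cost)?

399

Open {H1, H3, H5}; cheapest assignment that respects the capacities:
  H1 (cap 18, load 18): R3, R5 — cost 12×2 + 6×2 = 36
  H3 (cap 13, load 10): R2 — cost 10×2 = 20
  H5 (cap 18, load 12): R1, R4 — cost 7×6 + 5×4 = 62
  Shipping 118, fixed 281 → total 399.
  Any other capacity-feasible assignment to {H1, H3, H5} ships for at least 118.
Compare {H1, H4, H5}: its best feasible assignment gives total 427.
Compare {H1, H2, H5}: its best feasible assignment gives total 433.
Every other set of open sites that can feasibly serve all demand totals ≥ 427 even under its best assignment. Minimum: 399.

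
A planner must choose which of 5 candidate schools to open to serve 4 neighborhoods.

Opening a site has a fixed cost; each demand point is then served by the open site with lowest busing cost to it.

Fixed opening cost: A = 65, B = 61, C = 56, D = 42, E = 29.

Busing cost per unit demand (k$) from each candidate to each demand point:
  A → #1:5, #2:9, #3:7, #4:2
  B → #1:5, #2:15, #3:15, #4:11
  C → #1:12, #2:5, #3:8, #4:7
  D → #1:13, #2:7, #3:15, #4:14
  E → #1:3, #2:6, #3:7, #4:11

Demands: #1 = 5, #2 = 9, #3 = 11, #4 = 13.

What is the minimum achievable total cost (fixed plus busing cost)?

Open {A, E}: assign each demand point to its cheapest open site.
  #1→E 5×3=15, #2→E 9×6=54, #3→A 11×7=77, #4→A 13×2=26
  busing cost 172, fixed 94 → total 266.
Compare {A}: busing cost 209 + fixed 65 = 274.
Compare {A, C}: busing cost 173 + fixed 121 = 294.
Compare {A, D}: busing cost 191 + fixed 107 = 298.
All other subsets cost ≥ 274. Minimum total cost: 266.

266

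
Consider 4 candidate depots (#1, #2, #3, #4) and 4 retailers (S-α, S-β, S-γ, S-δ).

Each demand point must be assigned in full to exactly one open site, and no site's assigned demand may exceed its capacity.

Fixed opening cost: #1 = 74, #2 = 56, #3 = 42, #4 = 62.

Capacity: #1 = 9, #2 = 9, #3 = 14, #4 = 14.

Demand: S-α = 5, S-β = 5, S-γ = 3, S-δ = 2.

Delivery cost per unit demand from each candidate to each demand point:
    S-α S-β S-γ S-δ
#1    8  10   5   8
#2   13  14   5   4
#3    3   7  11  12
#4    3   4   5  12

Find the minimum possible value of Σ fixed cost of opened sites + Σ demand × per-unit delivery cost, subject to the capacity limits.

Open {#2, #3}; cheapest assignment that respects the capacities:
  #2 (cap 9, load 5): S-γ, S-δ — cost 3×5 + 2×4 = 23
  #3 (cap 14, load 10): S-α, S-β — cost 5×3 + 5×7 = 50
  Shipping 73, fixed 98 → total 171.
  Any other capacity-feasible assignment to {#2, #3} ships for at least 73.
Compare {#2, #4}: its best feasible assignment gives total 176.
Compare {#3, #4}: its best feasible assignment gives total 178.
Every other set of open sites that can feasibly serve all demand totals ≥ 176 even under its best assignment. Minimum: 171.

171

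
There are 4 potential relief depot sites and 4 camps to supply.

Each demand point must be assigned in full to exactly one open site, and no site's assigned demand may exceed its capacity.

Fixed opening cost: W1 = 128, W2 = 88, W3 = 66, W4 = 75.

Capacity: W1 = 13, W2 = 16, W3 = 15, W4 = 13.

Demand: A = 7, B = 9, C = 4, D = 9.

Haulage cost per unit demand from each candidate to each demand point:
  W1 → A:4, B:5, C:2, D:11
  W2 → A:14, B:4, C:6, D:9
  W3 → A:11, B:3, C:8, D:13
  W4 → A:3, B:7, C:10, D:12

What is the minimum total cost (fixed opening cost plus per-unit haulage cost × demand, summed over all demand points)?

Open {W2, W3, W4}; cheapest assignment that respects the capacities:
  W2 (cap 16, load 13): C, D — cost 4×6 + 9×9 = 105
  W3 (cap 15, load 9): B — cost 9×3 = 27
  W4 (cap 13, load 7): A — cost 7×3 = 21
  Shipping 153, fixed 229 → total 382.
  Any other capacity-feasible assignment to {W2, W3, W4} ships for at least 153.
Compare {W2, W3}: its best feasible assignment gives total 392.
Compare {W1, W3, W4}: its best feasible assignment gives total 424.
Every other set of open sites that can feasibly serve all demand totals ≥ 392 even under its best assignment. Minimum: 382.

382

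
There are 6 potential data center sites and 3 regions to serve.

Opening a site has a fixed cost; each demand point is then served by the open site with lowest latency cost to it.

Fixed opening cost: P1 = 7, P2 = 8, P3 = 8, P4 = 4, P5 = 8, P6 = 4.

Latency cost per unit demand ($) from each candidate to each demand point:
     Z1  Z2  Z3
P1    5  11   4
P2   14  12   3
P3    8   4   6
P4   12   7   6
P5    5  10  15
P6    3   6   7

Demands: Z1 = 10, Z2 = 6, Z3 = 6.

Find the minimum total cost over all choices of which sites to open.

92

Open {P2, P3, P6}: assign each demand point to its cheapest open site.
  Z1→P6 10×3=30, Z2→P3 6×4=24, Z3→P2 6×3=18
  latency cost 72, fixed 20 → total 92.
Compare {P2, P6}: latency cost 84 + fixed 12 = 96.
Compare {P2, P3, P4, P6}: latency cost 72 + fixed 24 = 96.
Compare {P1, P3, P6}: latency cost 78 + fixed 19 = 97.
All other subsets cost ≥ 96. Minimum total cost: 92.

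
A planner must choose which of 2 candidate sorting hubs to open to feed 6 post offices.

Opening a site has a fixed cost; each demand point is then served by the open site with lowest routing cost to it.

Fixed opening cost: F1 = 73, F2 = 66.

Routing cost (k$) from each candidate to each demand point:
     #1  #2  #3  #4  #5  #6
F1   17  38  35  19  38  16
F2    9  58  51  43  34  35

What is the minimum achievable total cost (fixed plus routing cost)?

236

Open {F1}: assign each demand point to its cheapest open site.
  #1→F1 17, #2→F1 38, #3→F1 35, #4→F1 19, #5→F1 38, #6→F1 16
  routing cost 163, fixed 73 → total 236.
Compare {F1, F2}: routing cost 151 + fixed 139 = 290.
Compare {F2}: routing cost 230 + fixed 66 = 296.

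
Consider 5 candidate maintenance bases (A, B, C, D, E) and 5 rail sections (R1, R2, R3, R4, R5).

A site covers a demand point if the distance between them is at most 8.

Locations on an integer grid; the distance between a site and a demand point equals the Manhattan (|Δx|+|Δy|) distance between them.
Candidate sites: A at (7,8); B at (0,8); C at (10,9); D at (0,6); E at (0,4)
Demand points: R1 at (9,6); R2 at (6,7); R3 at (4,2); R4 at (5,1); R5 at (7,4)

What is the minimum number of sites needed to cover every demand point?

Coverage sets (demand points within 8 of each site):
  A: {R1, R2, R5}
  B: {R2}
  C: {R1, R2, R5}
  D: {R2, R3}
  E: {R3, R4, R5}
No single site covers all 5 demand points.
But {A, E} covers everything, so the minimum is 2.

2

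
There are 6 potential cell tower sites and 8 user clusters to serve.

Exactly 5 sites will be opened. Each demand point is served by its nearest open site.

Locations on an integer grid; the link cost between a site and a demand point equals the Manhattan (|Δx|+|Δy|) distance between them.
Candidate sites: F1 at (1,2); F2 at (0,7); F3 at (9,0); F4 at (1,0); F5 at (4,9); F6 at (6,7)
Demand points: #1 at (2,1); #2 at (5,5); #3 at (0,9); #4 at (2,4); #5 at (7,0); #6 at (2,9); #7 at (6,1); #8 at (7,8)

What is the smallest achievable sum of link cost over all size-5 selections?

20

Open {F1, F2, F3, F5, F6}.
  #1→F1 2, #2→F6 3, #3→F2 2, #4→F1 3, #5→F3 2, #6→F5 2, #7→F3 4, #8→F6 2  ⇒ total 20.
Compare {F1, F2, F3, F4, F6}: total 22.
Compare {F1, F3, F4, F5, F6}: total 22.
No size-5 selection does better; minimum is 20.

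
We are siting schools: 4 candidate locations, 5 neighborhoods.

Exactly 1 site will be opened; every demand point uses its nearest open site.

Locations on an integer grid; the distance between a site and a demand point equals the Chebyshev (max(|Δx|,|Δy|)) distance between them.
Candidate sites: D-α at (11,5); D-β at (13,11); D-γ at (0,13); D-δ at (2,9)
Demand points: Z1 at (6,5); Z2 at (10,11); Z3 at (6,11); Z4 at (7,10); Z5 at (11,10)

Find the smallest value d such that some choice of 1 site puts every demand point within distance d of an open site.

Open {D-α}.
  Farthest demand point is Z2 at distance 6 (to D-α); all others are ≤ 6.
With {D-β} the worst case is 7.
With {D-δ} the worst case is 9.
No size-1 selection achieves below 6.

6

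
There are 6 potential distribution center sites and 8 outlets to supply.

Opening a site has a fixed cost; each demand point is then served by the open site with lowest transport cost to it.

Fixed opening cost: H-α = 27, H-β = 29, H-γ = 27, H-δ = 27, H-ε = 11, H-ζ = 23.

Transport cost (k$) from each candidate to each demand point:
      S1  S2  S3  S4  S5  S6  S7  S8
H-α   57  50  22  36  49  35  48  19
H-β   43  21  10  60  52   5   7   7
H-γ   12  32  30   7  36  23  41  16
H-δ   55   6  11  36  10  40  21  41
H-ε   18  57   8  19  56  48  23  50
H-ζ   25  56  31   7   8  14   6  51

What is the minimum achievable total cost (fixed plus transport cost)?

141

Open {H-β, H-ζ}: assign each demand point to its cheapest open site.
  S1→H-ζ 25, S2→H-β 21, S3→H-β 10, S4→H-ζ 7, S5→H-ζ 8, S6→H-β 5, S7→H-ζ 6, S8→H-β 7
  transport cost 89, fixed 52 → total 141.
Compare {H-β, H-ε, H-ζ}: transport cost 80 + fixed 63 = 143.
Compare {H-β, H-γ, H-δ}: transport cost 64 + fixed 83 = 147.
Compare {H-β, H-δ, H-ε}: transport cost 80 + fixed 67 = 147.
All other subsets cost ≥ 143. Minimum total cost: 141.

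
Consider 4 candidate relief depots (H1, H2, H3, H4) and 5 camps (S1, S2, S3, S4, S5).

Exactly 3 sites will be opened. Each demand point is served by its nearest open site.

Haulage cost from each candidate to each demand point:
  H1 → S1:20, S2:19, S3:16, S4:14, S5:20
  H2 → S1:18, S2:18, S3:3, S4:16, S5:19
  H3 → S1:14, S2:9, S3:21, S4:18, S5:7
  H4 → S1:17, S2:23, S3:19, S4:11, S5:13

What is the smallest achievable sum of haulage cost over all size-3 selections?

44

Open {H2, H3, H4}.
  S1→H3 14, S2→H3 9, S3→H2 3, S4→H4 11, S5→H3 7  ⇒ total 44.
Compare {H1, H2, H3}: total 47.
Compare {H1, H3, H4}: total 57.
No size-3 selection does better; minimum is 44.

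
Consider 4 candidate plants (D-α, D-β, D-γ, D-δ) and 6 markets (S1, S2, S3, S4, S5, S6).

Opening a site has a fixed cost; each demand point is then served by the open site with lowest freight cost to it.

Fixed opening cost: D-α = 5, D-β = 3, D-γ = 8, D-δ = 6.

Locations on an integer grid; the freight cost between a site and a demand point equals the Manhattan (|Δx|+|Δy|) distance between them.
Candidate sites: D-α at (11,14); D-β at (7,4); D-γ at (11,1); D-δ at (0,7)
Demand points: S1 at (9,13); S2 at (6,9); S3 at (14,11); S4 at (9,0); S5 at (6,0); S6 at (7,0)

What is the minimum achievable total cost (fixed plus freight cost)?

38

Open {D-α, D-β}: assign each demand point to its cheapest open site.
  S1→D-α 3, S2→D-β 6, S3→D-α 6, S4→D-β 6, S5→D-β 5, S6→D-β 4
  freight cost 30, fixed 8 → total 38.
Compare {D-α, D-β, D-γ}: freight cost 27 + fixed 16 = 43.
Compare {D-α, D-β, D-δ}: freight cost 30 + fixed 14 = 44.
Compare {D-α, D-γ}: freight cost 33 + fixed 13 = 46.
All other subsets cost ≥ 43. Minimum total cost: 38.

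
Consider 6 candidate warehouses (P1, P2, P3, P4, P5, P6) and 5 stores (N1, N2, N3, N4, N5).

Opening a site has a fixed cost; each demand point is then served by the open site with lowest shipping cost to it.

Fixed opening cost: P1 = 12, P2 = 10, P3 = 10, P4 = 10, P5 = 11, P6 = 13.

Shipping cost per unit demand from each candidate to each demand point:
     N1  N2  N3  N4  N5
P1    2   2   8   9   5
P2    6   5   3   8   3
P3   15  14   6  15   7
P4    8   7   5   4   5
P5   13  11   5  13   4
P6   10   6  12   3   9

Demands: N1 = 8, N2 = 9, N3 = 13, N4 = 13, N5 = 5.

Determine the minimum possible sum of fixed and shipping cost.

162

Open {P1, P2, P6}: assign each demand point to its cheapest open site.
  N1→P1 8×2=16, N2→P1 9×2=18, N3→P2 13×3=39, N4→P6 13×3=39, N5→P2 5×3=15
  shipping cost 127, fixed 35 → total 162.
Compare {P1, P2, P4}: shipping cost 140 + fixed 32 = 172.
Compare {P1, P2, P3, P6}: shipping cost 127 + fixed 45 = 172.
Compare {P1, P2, P4, P6}: shipping cost 127 + fixed 45 = 172.
All other subsets cost ≥ 172. Minimum total cost: 162.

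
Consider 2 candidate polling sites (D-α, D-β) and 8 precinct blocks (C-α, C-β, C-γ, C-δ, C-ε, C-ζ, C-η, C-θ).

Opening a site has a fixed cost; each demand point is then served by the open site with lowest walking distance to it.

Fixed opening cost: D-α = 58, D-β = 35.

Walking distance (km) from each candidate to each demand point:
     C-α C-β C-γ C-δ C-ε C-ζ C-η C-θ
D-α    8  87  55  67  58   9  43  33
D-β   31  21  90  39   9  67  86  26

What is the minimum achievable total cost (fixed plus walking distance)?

303

Open {D-α, D-β}: assign each demand point to its cheapest open site.
  C-α→D-α 8, C-β→D-β 21, C-γ→D-α 55, C-δ→D-β 39, C-ε→D-β 9, C-ζ→D-α 9, C-η→D-α 43, C-θ→D-β 26
  walking distance 210, fixed 93 → total 303.
Compare {D-β}: walking distance 369 + fixed 35 = 404.
Compare {D-α}: walking distance 360 + fixed 58 = 418.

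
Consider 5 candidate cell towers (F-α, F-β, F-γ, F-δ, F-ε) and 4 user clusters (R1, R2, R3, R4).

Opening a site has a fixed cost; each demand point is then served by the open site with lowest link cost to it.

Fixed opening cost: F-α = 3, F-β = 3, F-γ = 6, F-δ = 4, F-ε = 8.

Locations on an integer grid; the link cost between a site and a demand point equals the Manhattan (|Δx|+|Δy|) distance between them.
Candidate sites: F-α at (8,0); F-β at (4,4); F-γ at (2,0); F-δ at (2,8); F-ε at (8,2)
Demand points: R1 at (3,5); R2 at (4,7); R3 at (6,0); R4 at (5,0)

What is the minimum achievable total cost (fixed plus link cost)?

16

Open {F-α, F-β}: assign each demand point to its cheapest open site.
  R1→F-β 2, R2→F-β 3, R3→F-α 2, R4→F-α 3
  link cost 10, fixed 6 → total 16.
Compare {F-β}: link cost 16 + fixed 3 = 19.
Compare {F-α, F-δ}: link cost 12 + fixed 7 = 19.
Compare {F-α, F-β, F-δ}: link cost 10 + fixed 10 = 20.
All other subsets cost ≥ 19. Minimum total cost: 16.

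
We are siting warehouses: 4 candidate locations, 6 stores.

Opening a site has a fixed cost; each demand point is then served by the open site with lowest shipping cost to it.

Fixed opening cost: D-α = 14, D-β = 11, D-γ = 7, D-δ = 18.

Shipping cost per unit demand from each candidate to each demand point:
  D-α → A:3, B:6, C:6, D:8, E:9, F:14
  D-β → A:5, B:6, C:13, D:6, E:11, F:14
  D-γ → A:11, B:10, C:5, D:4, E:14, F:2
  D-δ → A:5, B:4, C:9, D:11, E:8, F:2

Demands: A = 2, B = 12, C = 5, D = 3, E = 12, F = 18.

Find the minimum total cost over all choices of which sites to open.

252

Open {D-γ, D-δ}: assign each demand point to its cheapest open site.
  A→D-δ 2×5=10, B→D-δ 12×4=48, C→D-γ 5×5=25, D→D-γ 3×4=12, E→D-δ 12×8=96, F→D-γ 18×2=36
  shipping cost 227, fixed 25 → total 252.
Compare {D-α, D-γ, D-δ}: shipping cost 223 + fixed 39 = 262.
Compare {D-β, D-γ, D-δ}: shipping cost 227 + fixed 36 = 263.
Compare {D-α, D-δ}: shipping cost 240 + fixed 32 = 272.
All other subsets cost ≥ 262. Minimum total cost: 252.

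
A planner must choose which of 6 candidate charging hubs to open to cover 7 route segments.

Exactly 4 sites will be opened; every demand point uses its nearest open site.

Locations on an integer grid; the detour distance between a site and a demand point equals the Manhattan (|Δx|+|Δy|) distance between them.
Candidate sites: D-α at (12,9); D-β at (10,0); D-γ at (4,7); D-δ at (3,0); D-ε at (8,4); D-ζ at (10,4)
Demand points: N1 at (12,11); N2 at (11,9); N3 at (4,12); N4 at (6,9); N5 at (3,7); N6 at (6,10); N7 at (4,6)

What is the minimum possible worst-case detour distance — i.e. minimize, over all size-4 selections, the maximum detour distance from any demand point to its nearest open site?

5

Open {D-α, D-β, D-γ, D-δ}.
  Farthest demand point is N3 at detour distance 5 (to D-γ); all others are ≤ 5.
With {D-α, D-β, D-γ, D-ε} the worst case is 5.
With {D-α, D-β, D-γ, D-ζ} the worst case is 5.
No size-4 selection achieves below 5.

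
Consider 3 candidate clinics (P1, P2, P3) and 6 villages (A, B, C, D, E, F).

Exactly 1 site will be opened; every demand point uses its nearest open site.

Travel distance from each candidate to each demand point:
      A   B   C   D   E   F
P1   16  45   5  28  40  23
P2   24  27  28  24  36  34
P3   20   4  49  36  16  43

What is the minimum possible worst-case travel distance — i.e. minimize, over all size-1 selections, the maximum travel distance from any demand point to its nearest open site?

36

Open {P2}.
  Farthest demand point is E at travel distance 36 (to P2); all others are ≤ 36.
With {P1} the worst case is 45.
With {P3} the worst case is 49.
No size-1 selection achieves below 36.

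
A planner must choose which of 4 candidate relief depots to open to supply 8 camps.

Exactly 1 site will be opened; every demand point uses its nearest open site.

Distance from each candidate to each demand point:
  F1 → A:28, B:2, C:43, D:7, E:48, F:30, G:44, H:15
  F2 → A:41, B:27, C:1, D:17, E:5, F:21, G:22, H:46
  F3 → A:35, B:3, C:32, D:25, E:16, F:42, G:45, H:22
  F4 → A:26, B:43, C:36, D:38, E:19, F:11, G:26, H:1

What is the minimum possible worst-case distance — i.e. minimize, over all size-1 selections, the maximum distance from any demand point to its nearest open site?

Open {F4}.
  Farthest demand point is B at distance 43 (to F4); all others are ≤ 43.
With {F3} the worst case is 45.
With {F2} the worst case is 46.
No size-1 selection achieves below 43.

43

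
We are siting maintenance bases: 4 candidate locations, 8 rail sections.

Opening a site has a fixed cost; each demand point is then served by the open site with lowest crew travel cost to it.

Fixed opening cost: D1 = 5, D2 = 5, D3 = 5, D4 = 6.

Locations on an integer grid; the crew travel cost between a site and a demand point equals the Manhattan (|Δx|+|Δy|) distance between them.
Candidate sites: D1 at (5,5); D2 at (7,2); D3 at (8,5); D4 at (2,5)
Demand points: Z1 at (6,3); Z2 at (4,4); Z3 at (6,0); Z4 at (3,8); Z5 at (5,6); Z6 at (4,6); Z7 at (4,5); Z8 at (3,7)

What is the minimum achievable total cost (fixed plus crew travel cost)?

Open {D1}: assign each demand point to its cheapest open site.
  Z1→D1 3, Z2→D1 2, Z3→D1 6, Z4→D1 5, Z5→D1 1, Z6→D1 2, Z7→D1 1, Z8→D1 4
  crew travel cost 24, fixed 5 → total 29.
Compare {D1, D2}: crew travel cost 20 + fixed 10 = 30.
Compare {D1, D4}: crew travel cost 22 + fixed 11 = 33.
Compare {D1, D3}: crew travel cost 24 + fixed 10 = 34.
All other subsets cost ≥ 30. Minimum total cost: 29.

29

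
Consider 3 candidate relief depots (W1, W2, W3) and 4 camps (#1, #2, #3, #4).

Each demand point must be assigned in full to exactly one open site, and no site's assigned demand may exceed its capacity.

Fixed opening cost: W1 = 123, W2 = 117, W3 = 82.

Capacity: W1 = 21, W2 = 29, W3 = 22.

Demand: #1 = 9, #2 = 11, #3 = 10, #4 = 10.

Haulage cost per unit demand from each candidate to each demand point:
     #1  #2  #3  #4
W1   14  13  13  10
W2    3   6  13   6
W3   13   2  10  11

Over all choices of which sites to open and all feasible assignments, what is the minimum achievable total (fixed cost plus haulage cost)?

Open {W2, W3}; cheapest assignment that respects the capacities:
  W2 (cap 29, load 19): #1, #4 — cost 9×3 + 10×6 = 87
  W3 (cap 22, load 21): #2, #3 — cost 11×2 + 10×10 = 122
  Shipping 209, fixed 199 → total 408.
  Any other capacity-feasible assignment to {W2, W3} ships for at least 209.
Compare {W1, W2, W3}: its best feasible assignment gives total 531.
Compare {W1, W3}: its best feasible assignment gives total 553.
Every other set of open sites that can feasibly serve all demand totals ≥ 531 even under its best assignment. Minimum: 408.

408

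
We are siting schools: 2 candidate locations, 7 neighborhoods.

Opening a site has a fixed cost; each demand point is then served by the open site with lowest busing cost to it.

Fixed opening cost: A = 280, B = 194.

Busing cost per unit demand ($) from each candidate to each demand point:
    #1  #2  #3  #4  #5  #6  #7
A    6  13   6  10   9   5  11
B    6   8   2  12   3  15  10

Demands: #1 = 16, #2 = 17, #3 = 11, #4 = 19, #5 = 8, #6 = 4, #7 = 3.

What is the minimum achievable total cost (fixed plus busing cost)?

Open {B}: assign each demand point to its cheapest open site.
  #1→B 16×6=96, #2→B 17×8=136, #3→B 11×2=22, #4→B 19×12=228, #5→B 8×3=24, #6→B 4×15=60, #7→B 3×10=30
  busing cost 596, fixed 194 → total 790.
Compare {A}: busing cost 698 + fixed 280 = 978.
Compare {A, B}: busing cost 518 + fixed 474 = 992.

790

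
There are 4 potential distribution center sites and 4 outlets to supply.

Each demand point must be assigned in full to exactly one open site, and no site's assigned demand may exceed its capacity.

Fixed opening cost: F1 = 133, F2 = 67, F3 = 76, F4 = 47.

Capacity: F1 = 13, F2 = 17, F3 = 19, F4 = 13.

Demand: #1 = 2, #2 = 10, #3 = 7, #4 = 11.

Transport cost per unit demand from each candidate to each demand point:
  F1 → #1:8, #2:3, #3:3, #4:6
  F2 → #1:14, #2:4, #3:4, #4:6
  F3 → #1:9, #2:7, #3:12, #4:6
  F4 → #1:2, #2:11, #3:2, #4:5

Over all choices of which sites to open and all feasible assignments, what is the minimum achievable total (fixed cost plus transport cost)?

241

Open {F2, F4}; cheapest assignment that respects the capacities:
  F2 (cap 17, load 17): #2, #3 — cost 10×4 + 7×4 = 68
  F4 (cap 13, load 13): #1, #4 — cost 2×2 + 11×5 = 59
  Shipping 127, fixed 114 → total 241.
  Any other capacity-feasible assignment to {F2, F4} ships for at least 127.
Compare {F2, F3}: its best feasible assignment gives total 295.
Compare {F2, F3, F4}: its best feasible assignment gives total 314.
Every other set of open sites that can feasibly serve all demand totals ≥ 295 even under its best assignment. Minimum: 241.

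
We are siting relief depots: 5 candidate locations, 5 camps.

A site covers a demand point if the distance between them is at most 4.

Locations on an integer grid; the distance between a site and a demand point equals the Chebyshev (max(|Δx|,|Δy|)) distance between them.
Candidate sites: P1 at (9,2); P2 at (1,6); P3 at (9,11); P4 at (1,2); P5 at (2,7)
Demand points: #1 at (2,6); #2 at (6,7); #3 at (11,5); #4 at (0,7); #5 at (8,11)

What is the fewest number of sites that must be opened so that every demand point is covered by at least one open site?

3

Coverage sets (demand points within 4 of each site):
  P1: {#3}
  P2: {#1, #4}
  P3: {#2, #5}
  P4: {#1}
  P5: {#1, #2, #4}
No 2 sites suffice: every size-2 union leaves at least one demand point uncovered.
But {P1, P2, P3} covers everything, so the minimum is 3.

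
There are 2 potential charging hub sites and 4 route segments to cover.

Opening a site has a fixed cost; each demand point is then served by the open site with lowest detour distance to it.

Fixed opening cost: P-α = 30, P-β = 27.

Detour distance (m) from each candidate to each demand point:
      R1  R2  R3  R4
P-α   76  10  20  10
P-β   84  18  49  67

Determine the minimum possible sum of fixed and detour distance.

146

Open {P-α}: assign each demand point to its cheapest open site.
  R1→P-α 76, R2→P-α 10, R3→P-α 20, R4→P-α 10
  detour distance 116, fixed 30 → total 146.
Compare {P-α, P-β}: detour distance 116 + fixed 57 = 173.
Compare {P-β}: detour distance 218 + fixed 27 = 245.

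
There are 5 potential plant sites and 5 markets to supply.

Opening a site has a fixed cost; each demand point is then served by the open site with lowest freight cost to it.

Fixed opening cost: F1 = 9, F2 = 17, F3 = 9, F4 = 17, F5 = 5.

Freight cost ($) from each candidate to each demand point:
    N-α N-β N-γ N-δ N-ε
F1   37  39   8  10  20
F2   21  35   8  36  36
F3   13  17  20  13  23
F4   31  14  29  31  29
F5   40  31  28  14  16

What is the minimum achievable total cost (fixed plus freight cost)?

Open {F1, F3}: assign each demand point to its cheapest open site.
  N-α→F3 13, N-β→F3 17, N-γ→F1 8, N-δ→F1 10, N-ε→F1 20
  freight cost 68, fixed 18 → total 86.
Compare {F1, F3, F5}: freight cost 64 + fixed 23 = 87.
Compare {F3, F5}: freight cost 79 + fixed 14 = 93.
Compare {F3}: freight cost 86 + fixed 9 = 95.
All other subsets cost ≥ 87. Minimum total cost: 86.

86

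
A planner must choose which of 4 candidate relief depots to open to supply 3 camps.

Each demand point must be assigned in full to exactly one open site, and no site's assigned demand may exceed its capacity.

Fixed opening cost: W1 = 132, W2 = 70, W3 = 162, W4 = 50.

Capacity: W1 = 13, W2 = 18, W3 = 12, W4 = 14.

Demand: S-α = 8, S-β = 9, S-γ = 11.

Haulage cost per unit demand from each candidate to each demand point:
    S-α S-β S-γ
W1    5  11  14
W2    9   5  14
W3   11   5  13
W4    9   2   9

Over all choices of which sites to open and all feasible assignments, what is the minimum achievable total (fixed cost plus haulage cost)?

336

Open {W2, W4}; cheapest assignment that respects the capacities:
  W2 (cap 18, load 17): S-α, S-β — cost 8×9 + 9×5 = 117
  W4 (cap 14, load 11): S-γ — cost 11×9 = 99
  Shipping 216, fixed 120 → total 336.
  Any other capacity-feasible assignment to {W2, W4} ships for at least 216.
Compare {W1, W2, W4}: its best feasible assignment gives total 436.
Compare {W1, W2}: its best feasible assignment gives total 473.
Every other set of open sites that can feasibly serve all demand totals ≥ 436 even under its best assignment. Minimum: 336.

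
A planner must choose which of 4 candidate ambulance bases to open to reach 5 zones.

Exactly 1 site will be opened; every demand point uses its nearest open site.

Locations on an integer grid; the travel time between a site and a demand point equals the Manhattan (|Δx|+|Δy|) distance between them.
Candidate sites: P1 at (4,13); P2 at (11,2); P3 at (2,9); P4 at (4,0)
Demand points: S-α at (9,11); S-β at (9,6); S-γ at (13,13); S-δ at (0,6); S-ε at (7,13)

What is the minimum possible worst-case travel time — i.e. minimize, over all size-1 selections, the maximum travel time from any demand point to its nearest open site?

12

Open {P1}.
  Farthest demand point is S-β at travel time 12 (to P1); all others are ≤ 12.
With {P2} the worst case is 15.
With {P3} the worst case is 15.
No size-1 selection achieves below 12.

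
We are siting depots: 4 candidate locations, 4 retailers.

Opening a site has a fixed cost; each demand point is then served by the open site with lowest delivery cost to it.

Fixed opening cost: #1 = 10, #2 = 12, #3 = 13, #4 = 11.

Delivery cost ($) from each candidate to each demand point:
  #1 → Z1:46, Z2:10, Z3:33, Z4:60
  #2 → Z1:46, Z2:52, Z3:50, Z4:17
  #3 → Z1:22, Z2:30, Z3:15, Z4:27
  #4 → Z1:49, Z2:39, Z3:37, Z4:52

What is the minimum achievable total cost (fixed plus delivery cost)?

Open {#1, #3}: assign each demand point to its cheapest open site.
  Z1→#3 22, Z2→#1 10, Z3→#3 15, Z4→#3 27
  delivery cost 74, fixed 23 → total 97.
Compare {#1, #2, #3}: delivery cost 64 + fixed 35 = 99.
Compare {#3}: delivery cost 94 + fixed 13 = 107.
Compare {#1, #3, #4}: delivery cost 74 + fixed 34 = 108.
All other subsets cost ≥ 99. Minimum total cost: 97.

97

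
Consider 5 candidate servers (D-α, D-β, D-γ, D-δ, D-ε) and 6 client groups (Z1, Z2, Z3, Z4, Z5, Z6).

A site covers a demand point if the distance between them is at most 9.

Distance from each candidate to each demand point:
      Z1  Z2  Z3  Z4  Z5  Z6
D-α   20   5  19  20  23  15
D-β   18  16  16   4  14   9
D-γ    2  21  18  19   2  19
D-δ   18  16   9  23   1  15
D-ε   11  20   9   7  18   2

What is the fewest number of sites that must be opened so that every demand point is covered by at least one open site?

3

Coverage sets (demand points within 9 of each site):
  D-α: {Z2}
  D-β: {Z4, Z6}
  D-γ: {Z1, Z5}
  D-δ: {Z3, Z5}
  D-ε: {Z3, Z4, Z6}
No 2 sites suffice: every size-2 union leaves at least one demand point uncovered.
But {D-α, D-γ, D-ε} covers everything, so the minimum is 3.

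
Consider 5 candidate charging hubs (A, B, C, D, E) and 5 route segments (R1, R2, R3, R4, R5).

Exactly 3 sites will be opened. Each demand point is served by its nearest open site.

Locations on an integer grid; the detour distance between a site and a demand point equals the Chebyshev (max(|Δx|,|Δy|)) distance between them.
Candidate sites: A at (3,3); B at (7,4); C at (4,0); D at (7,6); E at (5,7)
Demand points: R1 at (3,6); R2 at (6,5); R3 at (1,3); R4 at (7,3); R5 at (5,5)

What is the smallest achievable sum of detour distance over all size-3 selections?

Open {A, B, E}.
  R1→E 2, R2→B 1, R3→A 2, R4→B 1, R5→A 2  ⇒ total 8.
Compare {A, B, C}: total 9.
Compare {A, B, D}: total 9.
No size-3 selection does better; minimum is 8.

8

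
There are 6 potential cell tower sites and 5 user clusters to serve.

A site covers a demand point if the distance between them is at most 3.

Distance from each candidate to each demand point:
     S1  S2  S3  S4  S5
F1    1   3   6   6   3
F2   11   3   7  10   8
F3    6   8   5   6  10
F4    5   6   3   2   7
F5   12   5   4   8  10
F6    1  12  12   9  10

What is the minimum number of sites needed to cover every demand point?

Coverage sets (demand points within 3 of each site):
  F1: {S1, S2, S5}
  F2: {S2}
  F3: {}
  F4: {S3, S4}
  F5: {}
  F6: {S1}
No single site covers all 5 demand points.
But {F1, F4} covers everything, so the minimum is 2.

2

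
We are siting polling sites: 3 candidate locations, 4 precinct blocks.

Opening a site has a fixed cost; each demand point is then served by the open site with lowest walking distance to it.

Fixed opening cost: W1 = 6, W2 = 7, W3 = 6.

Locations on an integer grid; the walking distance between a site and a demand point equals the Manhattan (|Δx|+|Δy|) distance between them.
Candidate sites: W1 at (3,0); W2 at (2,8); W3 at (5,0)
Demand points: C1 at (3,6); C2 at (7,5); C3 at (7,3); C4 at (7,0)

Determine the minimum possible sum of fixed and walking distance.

28

Open {W3}: assign each demand point to its cheapest open site.
  C1→W3 8, C2→W3 7, C3→W3 5, C4→W3 2
  walking distance 22, fixed 6 → total 28.
Compare {W2, W3}: walking distance 17 + fixed 13 = 30.
Compare {W1}: walking distance 26 + fixed 6 = 32.
Compare {W1, W3}: walking distance 20 + fixed 12 = 32.
All other subsets cost ≥ 30. Minimum total cost: 28.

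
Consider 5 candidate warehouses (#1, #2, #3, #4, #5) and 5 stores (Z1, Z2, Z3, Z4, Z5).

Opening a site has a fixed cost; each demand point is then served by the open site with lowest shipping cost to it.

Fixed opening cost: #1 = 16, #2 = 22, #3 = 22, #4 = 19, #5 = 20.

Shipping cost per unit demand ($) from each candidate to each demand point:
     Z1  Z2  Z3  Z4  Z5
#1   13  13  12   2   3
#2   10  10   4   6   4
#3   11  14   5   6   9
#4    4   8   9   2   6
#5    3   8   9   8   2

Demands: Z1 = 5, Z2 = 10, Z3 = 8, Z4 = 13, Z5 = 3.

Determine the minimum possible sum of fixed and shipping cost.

Open {#2, #4}: assign each demand point to its cheapest open site.
  Z1→#4 5×4=20, Z2→#4 10×8=80, Z3→#2 8×4=32, Z4→#4 13×2=26, Z5→#2 3×4=12
  shipping cost 170, fixed 41 → total 211.
Compare {#1, #2, #5}: shipping cost 159 + fixed 58 = 217.
Compare {#2, #4, #5}: shipping cost 159 + fixed 61 = 220.
Compare {#1, #2, #4}: shipping cost 167 + fixed 57 = 224.
All other subsets cost ≥ 217. Minimum total cost: 211.

211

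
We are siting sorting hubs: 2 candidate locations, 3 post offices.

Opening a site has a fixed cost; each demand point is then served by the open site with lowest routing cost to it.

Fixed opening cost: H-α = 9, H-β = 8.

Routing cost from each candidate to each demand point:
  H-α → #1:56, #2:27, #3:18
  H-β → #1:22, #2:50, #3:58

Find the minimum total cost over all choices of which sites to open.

Open {H-α, H-β}: assign each demand point to its cheapest open site.
  #1→H-β 22, #2→H-α 27, #3→H-α 18
  routing cost 67, fixed 17 → total 84.
Compare {H-α}: routing cost 101 + fixed 9 = 110.
Compare {H-β}: routing cost 130 + fixed 8 = 138.

84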